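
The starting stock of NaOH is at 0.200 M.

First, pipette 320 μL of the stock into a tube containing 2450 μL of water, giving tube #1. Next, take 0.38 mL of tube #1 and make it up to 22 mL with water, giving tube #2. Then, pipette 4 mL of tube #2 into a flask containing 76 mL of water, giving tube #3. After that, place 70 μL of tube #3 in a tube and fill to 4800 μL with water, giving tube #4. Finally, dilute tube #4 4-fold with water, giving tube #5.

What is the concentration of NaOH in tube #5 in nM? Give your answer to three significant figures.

Step 1: 320 μL + 2450 μL = 2770 μL total → factor 2770/320 = 8.6562
Step 2: 0.38 mL brought to 22 mL → factor 22/0.38 = 57.895
Step 3: 4 mL + 76 mL = 80 mL total → factor 80/4 = 20
Step 4: 70 μL brought to 4800 μL → factor 4800/70 = 68.571
Step 5: 4-fold → factor 4
Overall dilution factor = 8.6562 × 57.895 × 20 × 68.571 × 4 = 2.7492 × 10^6
Final = 0.200 M / 2.7492 × 10^6 = 7.275 × 10^-8 M = 72.7 nM

72.7 nM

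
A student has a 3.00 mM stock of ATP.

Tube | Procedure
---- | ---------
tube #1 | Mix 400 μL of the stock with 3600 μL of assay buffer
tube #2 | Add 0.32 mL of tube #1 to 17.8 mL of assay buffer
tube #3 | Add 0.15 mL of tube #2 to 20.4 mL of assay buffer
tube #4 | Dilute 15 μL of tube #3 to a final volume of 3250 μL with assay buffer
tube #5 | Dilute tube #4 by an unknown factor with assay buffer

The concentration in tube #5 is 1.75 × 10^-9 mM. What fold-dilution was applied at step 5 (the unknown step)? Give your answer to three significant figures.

102-fold

Step 1: 400 μL + 3600 μL = 4000 μL total → factor 4000/400 = 10
Step 2: 0.32 mL + 17.8 mL = 18.12 mL total → factor 18.12/0.32 = 56.625
Step 3: 0.15 mL + 20.4 mL = 20.55 mL total → factor 20.55/0.15 = 137
Step 4: 15 μL brought to 3250 μL → factor 3250/15 = 216.67
Step 5: unknown factor x
Product of known-step factors = 1.6808 × 10^7
Overall factor = 3.00 mM / (1.75 × 10^-9 mM) = 1.7143 × 10^9
x = 1.7143 × 10^9 / 1.6808 × 10^7 = 102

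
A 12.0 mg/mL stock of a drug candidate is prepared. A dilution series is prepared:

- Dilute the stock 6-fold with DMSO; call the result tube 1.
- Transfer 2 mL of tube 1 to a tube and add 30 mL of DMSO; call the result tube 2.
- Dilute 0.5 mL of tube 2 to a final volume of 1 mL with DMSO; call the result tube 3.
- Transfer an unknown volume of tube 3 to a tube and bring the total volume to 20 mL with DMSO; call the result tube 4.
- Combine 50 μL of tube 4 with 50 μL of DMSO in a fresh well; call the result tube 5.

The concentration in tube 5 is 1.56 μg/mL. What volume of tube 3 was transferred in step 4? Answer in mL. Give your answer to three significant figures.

0.998 mL

Step 1: 6-fold → factor 6
Step 2: 2 mL + 30 mL = 32 mL total → factor 32/2 = 16
Step 3: 0.5 mL brought to 1 mL → factor 1/0.5 = 2
Step 4: v brought to 20 mL → factor = 20 mL/v
Step 5: 50 μL + 50 μL = 100 μL total → factor 100/50 = 2
Product of known-step factors = 384
Overall factor = 12.0 mg/mL / (1.56 μg/mL) = 7692.3
Step-4 factor = 7692.3 / 384 = 20.032
v = 20 mL / 20.032 = 0.998 mL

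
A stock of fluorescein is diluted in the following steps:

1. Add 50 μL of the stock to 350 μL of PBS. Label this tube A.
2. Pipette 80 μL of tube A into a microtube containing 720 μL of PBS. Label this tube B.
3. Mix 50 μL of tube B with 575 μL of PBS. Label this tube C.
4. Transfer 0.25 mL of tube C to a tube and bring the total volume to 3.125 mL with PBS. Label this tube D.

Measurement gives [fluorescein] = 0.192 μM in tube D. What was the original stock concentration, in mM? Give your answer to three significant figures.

2.40 mM

Step 1: 50 μL + 350 μL = 400 μL total → factor 400/50 = 8
Step 2: 80 μL + 720 μL = 800 μL total → factor 800/80 = 10
Step 3: 50 μL + 575 μL = 625 μL total → factor 625/50 = 12.5
Step 4: 0.25 mL brought to 3.125 mL → factor 3.125/0.25 = 12.5
Overall dilution factor = 8 × 10 × 12.5 × 12.5 = 12500
Stock = 0.192 μM × 12500 = 2400 μM = 2.40 mM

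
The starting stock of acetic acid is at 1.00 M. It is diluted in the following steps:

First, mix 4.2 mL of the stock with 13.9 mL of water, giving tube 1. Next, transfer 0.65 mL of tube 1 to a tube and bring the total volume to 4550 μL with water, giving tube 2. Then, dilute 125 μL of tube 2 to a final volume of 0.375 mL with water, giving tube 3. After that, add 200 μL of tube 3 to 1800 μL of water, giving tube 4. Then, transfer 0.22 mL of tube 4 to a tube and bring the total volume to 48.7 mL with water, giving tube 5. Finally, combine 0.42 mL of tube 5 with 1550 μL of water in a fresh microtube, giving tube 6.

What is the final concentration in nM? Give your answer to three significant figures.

Step 1: 4.2 mL + 13.9 mL = 18.1 mL total → factor 18.1/4.2 = 4.3095
Step 2: 0.65 mL brought to 4550 μL → factor 4.55/0.65 = 7
Step 3: 125 μL brought to 0.375 mL → factor 375/125 = 3
Step 4: 200 μL + 1800 μL = 2000 μL total → factor 2000/200 = 10
Step 5: 0.22 mL brought to 48.7 mL → factor 48.7/0.22 = 221.36
Step 6: 0.42 mL + 1550 μL = 1.97 mL total → factor 1.97/0.42 = 4.6905
Overall dilution factor = 4.3095 × 7 × 3 × 10 × 221.36 × 4.6905 = 9.3966 × 10^5
Final = 1.00 M / 9.3966 × 10^5 = 1.064 × 10^-6 M = 1.06 × 10^3 nM

1.06 × 10^3 nM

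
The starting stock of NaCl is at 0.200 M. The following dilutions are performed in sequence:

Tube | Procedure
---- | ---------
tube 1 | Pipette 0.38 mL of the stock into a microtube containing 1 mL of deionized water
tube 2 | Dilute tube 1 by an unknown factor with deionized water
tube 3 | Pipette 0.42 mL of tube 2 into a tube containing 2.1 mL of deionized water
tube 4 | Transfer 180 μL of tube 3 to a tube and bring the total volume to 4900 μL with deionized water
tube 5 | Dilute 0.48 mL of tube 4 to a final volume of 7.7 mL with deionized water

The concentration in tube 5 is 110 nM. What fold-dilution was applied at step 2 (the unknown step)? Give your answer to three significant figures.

Step 1: 0.38 mL + 1 mL = 1.38 mL total → factor 1.38/0.38 = 3.6316
Step 2: unknown factor x
Step 3: 0.42 mL + 2.1 mL = 2.52 mL total → factor 2.52/0.42 = 6
Step 4: 180 μL brought to 4900 μL → factor 4900/180 = 27.222
Step 5: 0.48 mL brought to 7.7 mL → factor 7.7/0.48 = 16.042
Product of known-step factors = 9515.2
Overall factor = 0.200 M / (110 nM) = 1.8182 × 10^6
x = 1.8182 × 10^6 / 9515.2 = 191

191-fold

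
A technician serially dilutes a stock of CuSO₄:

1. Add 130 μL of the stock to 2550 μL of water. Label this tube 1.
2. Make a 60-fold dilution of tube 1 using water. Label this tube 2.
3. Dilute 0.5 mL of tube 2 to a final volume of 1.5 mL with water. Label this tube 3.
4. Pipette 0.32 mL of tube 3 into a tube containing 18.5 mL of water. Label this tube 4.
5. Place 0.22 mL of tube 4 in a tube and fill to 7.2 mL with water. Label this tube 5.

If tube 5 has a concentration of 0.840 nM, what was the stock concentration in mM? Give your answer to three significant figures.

Step 1: 130 μL + 2550 μL = 2680 μL total → factor 2680/130 = 20.615
Step 2: 60-fold → factor 60
Step 3: 0.5 mL brought to 1.5 mL → factor 1.5/0.5 = 3
Step 4: 0.32 mL + 18.5 mL = 18.82 mL total → factor 18.82/0.32 = 58.812
Step 5: 0.22 mL brought to 7.2 mL → factor 7.2/0.22 = 32.727
Overall dilution factor = 20.615 × 60 × 3 × 58.812 × 32.727 = 7.1424 × 10^6
Stock = 0.840 nM × 7.1424 × 10^6 = 6.000 × 10^6 nM = 6.00 mM

6.00 mM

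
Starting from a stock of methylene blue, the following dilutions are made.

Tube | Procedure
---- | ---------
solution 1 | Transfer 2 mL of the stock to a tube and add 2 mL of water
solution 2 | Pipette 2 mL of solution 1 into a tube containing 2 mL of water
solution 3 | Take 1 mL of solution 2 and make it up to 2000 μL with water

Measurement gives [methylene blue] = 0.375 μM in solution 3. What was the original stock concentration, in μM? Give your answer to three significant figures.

3.00 μM

Step 1: 2 mL + 2 mL = 4 mL total → factor 4/2 = 2
Step 2: 2 mL + 2 mL = 4 mL total → factor 4/2 = 2
Step 3: 1 mL brought to 2000 μL → factor 2/1 = 2
Overall dilution factor = 2 × 2 × 2 = 8
Stock = 0.375 μM × 8 = 3.00 μM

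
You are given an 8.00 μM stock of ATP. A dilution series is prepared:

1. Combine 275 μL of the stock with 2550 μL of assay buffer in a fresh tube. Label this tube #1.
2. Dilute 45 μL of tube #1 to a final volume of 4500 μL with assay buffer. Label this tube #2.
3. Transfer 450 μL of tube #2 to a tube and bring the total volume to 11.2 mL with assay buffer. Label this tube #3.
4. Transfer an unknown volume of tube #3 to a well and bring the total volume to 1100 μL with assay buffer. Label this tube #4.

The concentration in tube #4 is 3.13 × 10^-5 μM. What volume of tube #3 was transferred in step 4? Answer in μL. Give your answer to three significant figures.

Step 1: 275 μL + 2550 μL = 2825 μL total → factor 2825/275 = 10.273
Step 2: 45 μL brought to 4500 μL → factor 4500/45 = 100
Step 3: 450 μL brought to 11.2 mL → factor 11200/450 = 24.889
Step 4: v brought to 1100 μL → factor = 1100 μL/v
Product of known-step factors = 25568
Overall factor = 8.00 μM / (3.13 × 10^-5 μM) = 2.5559 × 10^5
Step-4 factor = 2.5559 × 10^5 / 25568 = 9.9966
v = 1100 μL / 9.9966 = 110 μL

110 μL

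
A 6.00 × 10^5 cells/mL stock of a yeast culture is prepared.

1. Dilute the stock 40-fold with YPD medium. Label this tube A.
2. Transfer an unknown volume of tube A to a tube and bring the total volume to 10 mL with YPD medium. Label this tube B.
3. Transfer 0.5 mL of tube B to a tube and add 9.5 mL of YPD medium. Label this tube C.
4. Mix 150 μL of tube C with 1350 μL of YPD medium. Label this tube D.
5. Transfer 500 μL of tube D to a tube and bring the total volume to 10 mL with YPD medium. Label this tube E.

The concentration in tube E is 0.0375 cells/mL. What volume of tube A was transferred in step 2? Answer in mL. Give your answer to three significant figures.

Step 1: 40-fold → factor 40
Step 2: v brought to 10 mL → factor = 10 mL/v
Step 3: 0.5 mL + 9.5 mL = 10 mL total → factor 10/0.5 = 20
Step 4: 150 μL + 1350 μL = 1500 μL total → factor 1500/150 = 10
Step 5: 500 μL brought to 10 mL → factor 10000/500 = 20
Product of known-step factors = 1.6 × 10^5
Overall factor = 6.00 × 10^5 cells/mL / (0.0375 cells/mL) = 1.6 × 10^7
Step-2 factor = 1.6 × 10^7 / 1.6 × 10^5 = 100
v = 10 mL / 100 = 0.100 mL

0.100 mL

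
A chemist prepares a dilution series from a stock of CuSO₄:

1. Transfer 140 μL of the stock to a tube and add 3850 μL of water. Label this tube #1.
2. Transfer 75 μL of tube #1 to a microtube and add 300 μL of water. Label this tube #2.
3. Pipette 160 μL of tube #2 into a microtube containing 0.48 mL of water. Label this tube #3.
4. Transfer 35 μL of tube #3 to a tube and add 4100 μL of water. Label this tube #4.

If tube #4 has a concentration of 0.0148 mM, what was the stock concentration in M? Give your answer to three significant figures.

Step 1: 140 μL + 3850 μL = 3990 μL total → factor 3990/140 = 28.5
Step 2: 75 μL + 300 μL = 375 μL total → factor 375/75 = 5
Step 3: 160 μL + 0.48 mL = 640 μL total → factor 640/160 = 4
Step 4: 35 μL + 4100 μL = 4135 μL total → factor 4135/35 = 118.14
Overall dilution factor = 28.5 × 5 × 4 × 118.14 = 67341
Stock = 0.0148 mM × 67341 = 996.7 mM = 0.997 M

0.997 M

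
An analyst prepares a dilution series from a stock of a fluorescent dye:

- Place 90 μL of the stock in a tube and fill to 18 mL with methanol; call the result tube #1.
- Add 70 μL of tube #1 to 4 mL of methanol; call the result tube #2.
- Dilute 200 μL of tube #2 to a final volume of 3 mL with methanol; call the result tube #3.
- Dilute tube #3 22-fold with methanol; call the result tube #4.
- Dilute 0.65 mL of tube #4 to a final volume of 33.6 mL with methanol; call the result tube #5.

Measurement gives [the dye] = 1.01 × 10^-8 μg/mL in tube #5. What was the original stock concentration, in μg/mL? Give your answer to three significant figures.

2.00 μg/mL

Step 1: 90 μL brought to 18 mL → factor 18000/90 = 200
Step 2: 70 μL + 4 mL = 4070 μL total → factor 4070/70 = 58.143
Step 3: 200 μL brought to 3 mL → factor 3000/200 = 15
Step 4: 22-fold → factor 22
Step 5: 0.65 mL brought to 33.6 mL → factor 33.6/0.65 = 51.692
Overall dilution factor = 200 × 58.143 × 15 × 22 × 51.692 = 1.9837 × 10^8
Stock = 1.01 × 10^-8 μg/mL × 1.9837 × 10^8 = 2.00 μg/mL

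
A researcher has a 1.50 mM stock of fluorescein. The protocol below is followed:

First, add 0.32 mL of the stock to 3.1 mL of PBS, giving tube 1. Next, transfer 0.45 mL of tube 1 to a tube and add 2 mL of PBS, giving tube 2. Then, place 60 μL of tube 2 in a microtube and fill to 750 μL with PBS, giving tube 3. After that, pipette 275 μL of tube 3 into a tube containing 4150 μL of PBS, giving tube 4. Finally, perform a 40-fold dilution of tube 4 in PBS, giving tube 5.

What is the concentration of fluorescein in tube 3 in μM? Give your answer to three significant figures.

Step 1: 0.32 mL + 3.1 mL = 3.42 mL total → factor 3.42/0.32 = 10.688
Step 2: 0.45 mL + 2 mL = 2.45 mL total → factor 2.45/0.45 = 5.4444
Step 3: 60 μL brought to 750 μL → factor 750/60 = 12.5
Dilution factor through tube 3 = 10.688 × 5.4444 × 12.5 = 727.34
[tube 3] = 1.50 mM / 727.34 = 0.002062 mM = 2.06 μM

2.06 μM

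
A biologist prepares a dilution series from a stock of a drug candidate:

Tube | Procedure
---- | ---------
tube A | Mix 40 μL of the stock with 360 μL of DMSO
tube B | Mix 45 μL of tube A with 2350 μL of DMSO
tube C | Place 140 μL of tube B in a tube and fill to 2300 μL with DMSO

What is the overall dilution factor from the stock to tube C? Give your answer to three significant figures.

8.74 × 10^3

Step 1: 40 μL + 360 μL = 400 μL total → factor 400/40 = 10
Step 2: 45 μL + 2350 μL = 2395 μL total → factor 2395/45 = 53.222
Step 3: 140 μL brought to 2300 μL → factor 2300/140 = 16.429
Overall dilution factor = 10 × 53.222 × 16.429 = 8743.7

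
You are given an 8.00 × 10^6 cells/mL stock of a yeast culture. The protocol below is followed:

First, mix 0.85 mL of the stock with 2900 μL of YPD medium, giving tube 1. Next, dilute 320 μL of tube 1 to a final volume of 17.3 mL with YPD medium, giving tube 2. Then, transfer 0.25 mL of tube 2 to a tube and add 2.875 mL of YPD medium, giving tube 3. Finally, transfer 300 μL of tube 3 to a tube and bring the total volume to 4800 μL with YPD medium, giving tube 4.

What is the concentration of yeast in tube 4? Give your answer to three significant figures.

Step 1: 0.85 mL + 2900 μL = 3.75 mL total → factor 3.75/0.85 = 4.4118
Step 2: 320 μL brought to 17.3 mL → factor 17300/320 = 54.062
Step 3: 0.25 mL + 2.875 mL = 3.125 mL total → factor 3.125/0.25 = 12.5
Step 4: 300 μL brought to 4800 μL → factor 4800/300 = 16
Overall dilution factor = 4.4118 × 54.062 × 12.5 × 16 = 47702
Final = 8.00 × 10^6 cells/mL / 47702 = 168 cells/mL

168 cells/mL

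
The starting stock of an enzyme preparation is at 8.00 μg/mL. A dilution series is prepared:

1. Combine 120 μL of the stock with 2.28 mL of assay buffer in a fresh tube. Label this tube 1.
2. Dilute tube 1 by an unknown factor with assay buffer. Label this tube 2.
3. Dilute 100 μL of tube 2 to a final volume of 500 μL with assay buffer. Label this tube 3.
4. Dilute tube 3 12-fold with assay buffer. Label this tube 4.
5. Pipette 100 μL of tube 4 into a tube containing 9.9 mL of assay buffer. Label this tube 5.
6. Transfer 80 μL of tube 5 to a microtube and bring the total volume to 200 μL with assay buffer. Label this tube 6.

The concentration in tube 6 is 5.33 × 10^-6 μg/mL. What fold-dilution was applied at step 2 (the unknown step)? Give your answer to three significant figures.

5.00-fold

Step 1: 120 μL + 2.28 mL = 2400 μL total → factor 2400/120 = 20
Step 2: unknown factor x
Step 3: 100 μL brought to 500 μL → factor 500/100 = 5
Step 4: 12-fold → factor 12
Step 5: 100 μL + 9.9 mL = 10000 μL total → factor 10000/100 = 100
Step 6: 80 μL brought to 200 μL → factor 200/80 = 2.5
Product of known-step factors = 3 × 10^5
Overall factor = 8.00 μg/mL / (5.33 × 10^-6 μg/mL) = 1.5009 × 10^6
x = 1.5009 × 10^6 / 3 × 10^5 = 5.00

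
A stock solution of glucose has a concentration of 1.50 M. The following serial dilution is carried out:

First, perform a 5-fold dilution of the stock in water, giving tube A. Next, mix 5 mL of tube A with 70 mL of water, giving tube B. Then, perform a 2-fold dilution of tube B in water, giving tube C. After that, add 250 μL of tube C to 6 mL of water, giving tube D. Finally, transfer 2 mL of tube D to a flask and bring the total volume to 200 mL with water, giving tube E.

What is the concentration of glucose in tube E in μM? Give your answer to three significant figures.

4.00 μM

Step 1: 5-fold → factor 5
Step 2: 5 mL + 70 mL = 75 mL total → factor 75/5 = 15
Step 3: 2-fold → factor 2
Step 4: 250 μL + 6 mL = 6250 μL total → factor 6250/250 = 25
Step 5: 2 mL brought to 200 mL → factor 200/2 = 100
Overall dilution factor = 5 × 15 × 2 × 25 × 100 = 3.75 × 10^5
Final = 1.50 M / 3.75 × 10^5 = 4.000 × 10^-6 M = 4.00 μM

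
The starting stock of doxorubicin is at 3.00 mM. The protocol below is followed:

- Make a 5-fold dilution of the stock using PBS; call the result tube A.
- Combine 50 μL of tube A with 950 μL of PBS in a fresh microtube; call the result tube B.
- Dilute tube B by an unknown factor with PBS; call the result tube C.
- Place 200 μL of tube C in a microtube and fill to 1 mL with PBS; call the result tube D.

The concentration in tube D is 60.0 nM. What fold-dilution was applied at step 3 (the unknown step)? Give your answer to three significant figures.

100-fold

Step 1: 5-fold → factor 5
Step 2: 50 μL + 950 μL = 1000 μL total → factor 1000/50 = 20
Step 3: unknown factor x
Step 4: 200 μL brought to 1 mL → factor 1000/200 = 5
Product of known-step factors = 500
Overall factor = 3.00 mM / (60.0 nM) = 50000
x = 50000 / 500 = 100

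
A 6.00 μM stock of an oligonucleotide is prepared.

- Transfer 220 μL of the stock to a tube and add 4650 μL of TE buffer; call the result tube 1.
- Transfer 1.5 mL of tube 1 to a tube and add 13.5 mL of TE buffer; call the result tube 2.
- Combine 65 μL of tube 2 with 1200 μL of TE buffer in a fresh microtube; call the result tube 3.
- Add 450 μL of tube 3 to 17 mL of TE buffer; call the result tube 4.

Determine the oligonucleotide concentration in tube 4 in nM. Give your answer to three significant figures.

Step 1: 220 μL + 4650 μL = 4870 μL total → factor 4870/220 = 22.136
Step 2: 1.5 mL + 13.5 mL = 15 mL total → factor 15/1.5 = 10
Step 3: 65 μL + 1200 μL = 1265 μL total → factor 1265/65 = 19.462
Step 4: 450 μL + 17 mL = 17450 μL total → factor 17450/450 = 38.778
Overall dilution factor = 22.136 × 10 × 19.462 × 38.778 = 1.6706 × 10^5
Final = 6.00 μM / 1.6706 × 10^5 = 3.592 × 10^-5 μM = 0.0359 nM

0.0359 nM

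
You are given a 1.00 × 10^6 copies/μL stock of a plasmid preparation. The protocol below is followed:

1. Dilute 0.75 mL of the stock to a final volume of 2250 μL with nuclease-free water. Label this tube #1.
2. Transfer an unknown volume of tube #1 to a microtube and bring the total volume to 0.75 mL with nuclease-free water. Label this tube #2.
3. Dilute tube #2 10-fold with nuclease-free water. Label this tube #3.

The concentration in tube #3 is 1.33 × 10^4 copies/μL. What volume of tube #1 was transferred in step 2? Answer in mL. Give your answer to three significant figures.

0.299 mL

Step 1: 0.75 mL brought to 2250 μL → factor 2.25/0.75 = 3
Step 2: v brought to 0.75 mL → factor = 0.75 mL/v
Step 3: 10-fold → factor 10
Product of known-step factors = 30
Overall factor = 1.00 × 10^6 copies/μL / (1.33 × 10^4 copies/μL) = 75.188
Step-2 factor = 75.188 / 30 = 2.5063
v = 0.75 mL / 2.5063 = 0.299 mL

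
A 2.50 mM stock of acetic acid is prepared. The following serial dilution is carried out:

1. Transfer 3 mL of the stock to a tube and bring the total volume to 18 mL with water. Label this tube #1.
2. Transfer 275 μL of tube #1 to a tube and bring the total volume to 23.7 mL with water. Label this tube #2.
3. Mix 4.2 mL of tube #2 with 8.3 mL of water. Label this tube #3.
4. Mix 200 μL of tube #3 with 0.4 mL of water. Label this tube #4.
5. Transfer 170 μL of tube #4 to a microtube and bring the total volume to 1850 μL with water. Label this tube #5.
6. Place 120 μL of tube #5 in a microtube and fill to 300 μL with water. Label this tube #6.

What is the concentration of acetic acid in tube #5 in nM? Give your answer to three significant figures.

49.8 nM

Step 1: 3 mL brought to 18 mL → factor 18/3 = 6
Step 2: 275 μL brought to 23.7 mL → factor 23700/275 = 86.182
Step 3: 4.2 mL + 8.3 mL = 12.5 mL total → factor 12.5/4.2 = 2.9762
Step 4: 200 μL + 0.4 mL = 600 μL total → factor 600/200 = 3
Step 5: 170 μL brought to 1850 μL → factor 1850/170 = 10.882
Dilution factor through tube #5 = 6 × 86.182 × 2.9762 × 3 × 10.882 = 50243
[tube #5] = 2.50 mM / 50243 = 4.976 × 10^-5 mM = 49.8 nM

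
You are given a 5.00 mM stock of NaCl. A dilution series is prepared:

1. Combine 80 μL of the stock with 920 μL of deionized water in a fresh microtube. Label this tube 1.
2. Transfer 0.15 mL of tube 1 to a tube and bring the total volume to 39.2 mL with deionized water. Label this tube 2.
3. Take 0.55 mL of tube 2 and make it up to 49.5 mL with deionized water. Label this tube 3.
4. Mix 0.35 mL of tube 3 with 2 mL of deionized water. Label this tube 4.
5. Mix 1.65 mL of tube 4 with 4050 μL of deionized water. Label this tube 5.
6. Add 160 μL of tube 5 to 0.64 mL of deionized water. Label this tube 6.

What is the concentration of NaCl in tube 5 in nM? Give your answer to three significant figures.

Step 1: 80 μL + 920 μL = 1000 μL total → factor 1000/80 = 12.5
Step 2: 0.15 mL brought to 39.2 mL → factor 39.2/0.15 = 261.33
Step 3: 0.55 mL brought to 49.5 mL → factor 49.5/0.55 = 90
Step 4: 0.35 mL + 2 mL = 2.35 mL total → factor 2.35/0.35 = 6.7143
Step 5: 1.65 mL + 4050 μL = 5.7 mL total → factor 5.7/1.65 = 3.4545
Dilution factor through tube 5 = 12.5 × 261.33 × 90 × 6.7143 × 3.4545 = 6.8193 × 10^6
[tube 5] = 5.00 mM / 6.8193 × 10^6 = 7.332 × 10^-7 mM = 0.733 nM

0.733 nM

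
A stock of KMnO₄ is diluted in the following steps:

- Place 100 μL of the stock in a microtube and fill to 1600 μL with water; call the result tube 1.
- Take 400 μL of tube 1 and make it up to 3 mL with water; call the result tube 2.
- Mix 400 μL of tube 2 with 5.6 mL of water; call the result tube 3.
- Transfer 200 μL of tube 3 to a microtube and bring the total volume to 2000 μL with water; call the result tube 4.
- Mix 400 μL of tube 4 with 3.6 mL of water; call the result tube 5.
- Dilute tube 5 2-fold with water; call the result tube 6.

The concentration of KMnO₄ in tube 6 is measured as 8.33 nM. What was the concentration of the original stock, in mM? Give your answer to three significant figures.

3.00 mM

Step 1: 100 μL brought to 1600 μL → factor 1600/100 = 16
Step 2: 400 μL brought to 3 mL → factor 3000/400 = 7.5
Step 3: 400 μL + 5.6 mL = 6000 μL total → factor 6000/400 = 15
Step 4: 200 μL brought to 2000 μL → factor 2000/200 = 10
Step 5: 400 μL + 3.6 mL = 4000 μL total → factor 4000/400 = 10
Step 6: 2-fold → factor 2
Overall dilution factor = 16 × 7.5 × 15 × 10 × 10 × 2 = 3.6 × 10^5
Stock = 8.33 nM × 3.6 × 10^5 = 2.999 × 10^6 nM = 3.00 mM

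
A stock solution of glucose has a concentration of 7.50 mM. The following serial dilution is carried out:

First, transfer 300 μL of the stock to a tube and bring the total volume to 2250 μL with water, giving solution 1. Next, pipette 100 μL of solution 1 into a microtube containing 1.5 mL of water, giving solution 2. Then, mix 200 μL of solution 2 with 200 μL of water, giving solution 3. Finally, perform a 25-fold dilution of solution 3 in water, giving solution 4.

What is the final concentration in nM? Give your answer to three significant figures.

Step 1: 300 μL brought to 2250 μL → factor 2250/300 = 7.5
Step 2: 100 μL + 1.5 mL = 1600 μL total → factor 1600/100 = 16
Step 3: 200 μL + 200 μL = 400 μL total → factor 400/200 = 2
Step 4: 25-fold → factor 25
Overall dilution factor = 7.5 × 16 × 2 × 25 = 6000
Final = 7.50 mM / 6000 = 0.001250 mM = 1.25 × 10^3 nM

1.25 × 10^3 nM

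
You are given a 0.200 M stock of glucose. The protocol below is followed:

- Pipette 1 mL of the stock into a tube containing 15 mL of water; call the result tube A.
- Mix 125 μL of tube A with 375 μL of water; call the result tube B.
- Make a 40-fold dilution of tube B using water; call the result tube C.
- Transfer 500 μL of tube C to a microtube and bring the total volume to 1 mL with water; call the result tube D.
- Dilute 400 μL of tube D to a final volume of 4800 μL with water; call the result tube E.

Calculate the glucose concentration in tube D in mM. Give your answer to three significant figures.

0.0391 mM

Step 1: 1 mL + 15 mL = 16 mL total → factor 16/1 = 16
Step 2: 125 μL + 375 μL = 500 μL total → factor 500/125 = 4
Step 3: 40-fold → factor 40
Step 4: 500 μL brought to 1 mL → factor 1000/500 = 2
Dilution factor through tube D = 16 × 4 × 40 × 2 = 5120
[tube D] = 0.200 M / 5120 = 3.906 × 10^-5 M = 0.0391 mM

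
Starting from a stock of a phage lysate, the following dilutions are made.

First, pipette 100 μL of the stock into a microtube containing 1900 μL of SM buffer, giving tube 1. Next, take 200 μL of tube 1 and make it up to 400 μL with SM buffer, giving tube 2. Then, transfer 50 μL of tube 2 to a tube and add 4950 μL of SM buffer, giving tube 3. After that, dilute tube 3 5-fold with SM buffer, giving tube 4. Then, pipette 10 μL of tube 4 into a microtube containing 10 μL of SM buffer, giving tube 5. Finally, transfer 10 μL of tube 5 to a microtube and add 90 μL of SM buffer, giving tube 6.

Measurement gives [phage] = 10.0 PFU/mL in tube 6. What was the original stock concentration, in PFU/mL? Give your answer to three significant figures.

Step 1: 100 μL + 1900 μL = 2000 μL total → factor 2000/100 = 20
Step 2: 200 μL brought to 400 μL → factor 400/200 = 2
Step 3: 50 μL + 4950 μL = 5000 μL total → factor 5000/50 = 100
Step 4: 5-fold → factor 5
Step 5: 10 μL + 10 μL = 20 μL total → factor 20/10 = 2
Step 6: 10 μL + 90 μL = 100 μL total → factor 100/10 = 10
Overall dilution factor = 20 × 2 × 100 × 5 × 2 × 10 = 4 × 10^5
Stock = 10.0 PFU/mL × 4 × 10^5 = 4.00 × 10^6 PFU/mL

4.00 × 10^6 PFU/mL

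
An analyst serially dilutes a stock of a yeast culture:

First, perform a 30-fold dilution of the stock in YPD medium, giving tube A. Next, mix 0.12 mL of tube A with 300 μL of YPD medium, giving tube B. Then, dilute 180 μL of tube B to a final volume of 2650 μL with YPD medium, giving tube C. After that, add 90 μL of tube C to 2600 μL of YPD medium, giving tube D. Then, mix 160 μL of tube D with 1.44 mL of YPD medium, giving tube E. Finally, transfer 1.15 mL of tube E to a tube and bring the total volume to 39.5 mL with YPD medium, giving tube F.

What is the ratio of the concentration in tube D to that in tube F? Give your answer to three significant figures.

343

Step 1: 30-fold → factor 30
Step 2: 0.12 mL + 300 μL = 0.42 mL total → factor 0.42/0.12 = 3.5
Step 3: 180 μL brought to 2650 μL → factor 2650/180 = 14.722
Step 4: 90 μL + 2600 μL = 2690 μL total → factor 2690/90 = 29.889
Step 5: 160 μL + 1.44 mL = 1600 μL total → factor 1600/160 = 10
Step 6: 1.15 mL brought to 39.5 mL → factor 39.5/1.15 = 34.348
Dilution factor to tube D = 46203; to tube F = 1.587 × 10^7
[tube D]/[tube F] = (factor to tube F)/(factor to tube D) = 1.587 × 10^7/46203 = 343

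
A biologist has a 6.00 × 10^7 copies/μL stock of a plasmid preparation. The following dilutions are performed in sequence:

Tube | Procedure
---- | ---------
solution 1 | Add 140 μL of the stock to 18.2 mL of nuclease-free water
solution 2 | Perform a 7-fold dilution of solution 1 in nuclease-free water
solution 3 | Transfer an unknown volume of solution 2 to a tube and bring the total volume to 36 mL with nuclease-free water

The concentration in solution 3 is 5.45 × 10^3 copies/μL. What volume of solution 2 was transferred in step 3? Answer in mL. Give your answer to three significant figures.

3.00 mL

Step 1: 140 μL + 18.2 mL = 18340 μL total → factor 18340/140 = 131
Step 2: 7-fold → factor 7
Step 3: v brought to 36 mL → factor = 36 mL/v
Product of known-step factors = 917
Overall factor = 6.00 × 10^7 copies/μL / (5.45 × 10^3 copies/μL) = 11009
Step-3 factor = 11009 / 917 = 12.006
v = 36 mL / 12.006 = 3.00 mL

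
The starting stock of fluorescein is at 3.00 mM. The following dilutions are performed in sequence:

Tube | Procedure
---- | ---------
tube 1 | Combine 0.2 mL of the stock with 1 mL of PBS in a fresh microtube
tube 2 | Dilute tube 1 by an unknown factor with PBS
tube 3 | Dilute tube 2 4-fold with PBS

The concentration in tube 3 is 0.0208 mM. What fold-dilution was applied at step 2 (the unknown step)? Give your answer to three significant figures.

6.01-fold

Step 1: 0.2 mL + 1 mL = 1.2 mL total → factor 1.2/0.2 = 6
Step 2: unknown factor x
Step 3: 4-fold → factor 4
Product of known-step factors = 24
Overall factor = 3.00 mM / (0.0208 mM) = 144.23
x = 144.23 / 24 = 6.01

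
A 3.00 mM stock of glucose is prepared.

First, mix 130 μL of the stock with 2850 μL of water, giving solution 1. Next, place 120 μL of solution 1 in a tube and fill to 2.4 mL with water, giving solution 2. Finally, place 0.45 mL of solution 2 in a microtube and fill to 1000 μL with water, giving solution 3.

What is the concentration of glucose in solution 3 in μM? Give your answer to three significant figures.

Step 1: 130 μL + 2850 μL = 2980 μL total → factor 2980/130 = 22.923
Step 2: 120 μL brought to 2.4 mL → factor 2400/120 = 20
Step 3: 0.45 mL brought to 1000 μL → factor 1/0.45 = 2.2222
Overall dilution factor = 22.923 × 20 × 2.2222 = 1018.8
Final = 3.00 mM / 1018.8 = 0.002945 mM = 2.94 μM

2.94 μM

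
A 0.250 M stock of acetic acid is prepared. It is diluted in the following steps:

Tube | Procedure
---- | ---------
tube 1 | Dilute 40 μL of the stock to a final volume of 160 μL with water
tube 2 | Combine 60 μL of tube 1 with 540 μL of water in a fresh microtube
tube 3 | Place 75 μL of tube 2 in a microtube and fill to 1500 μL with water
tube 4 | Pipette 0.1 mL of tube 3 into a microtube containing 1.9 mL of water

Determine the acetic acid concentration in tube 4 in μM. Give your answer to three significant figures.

Step 1: 40 μL brought to 160 μL → factor 160/40 = 4
Step 2: 60 μL + 540 μL = 600 μL total → factor 600/60 = 10
Step 3: 75 μL brought to 1500 μL → factor 1500/75 = 20
Step 4: 0.1 mL + 1.9 mL = 2 mL total → factor 2/0.1 = 20
Overall dilution factor = 4 × 10 × 20 × 20 = 16000
Final = 0.250 M / 16000 = 1.563 × 10^-5 M = 15.6 μM

15.6 μM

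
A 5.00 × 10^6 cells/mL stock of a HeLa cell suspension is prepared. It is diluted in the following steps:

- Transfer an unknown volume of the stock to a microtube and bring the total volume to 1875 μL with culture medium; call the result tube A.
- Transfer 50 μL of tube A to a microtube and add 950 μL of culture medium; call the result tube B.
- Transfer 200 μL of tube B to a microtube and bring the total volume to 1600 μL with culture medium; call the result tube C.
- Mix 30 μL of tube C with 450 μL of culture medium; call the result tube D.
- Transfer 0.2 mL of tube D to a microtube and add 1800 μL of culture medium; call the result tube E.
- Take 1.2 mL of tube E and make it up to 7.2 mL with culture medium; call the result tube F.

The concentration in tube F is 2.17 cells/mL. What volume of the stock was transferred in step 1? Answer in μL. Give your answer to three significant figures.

125 μL

Step 1: v brought to 1875 μL → factor = 1875 μL/v
Step 2: 50 μL + 950 μL = 1000 μL total → factor 1000/50 = 20
Step 3: 200 μL brought to 1600 μL → factor 1600/200 = 8
Step 4: 30 μL + 450 μL = 480 μL total → factor 480/30 = 16
Step 5: 0.2 mL + 1800 μL = 2 mL total → factor 2/0.2 = 10
Step 6: 1.2 mL brought to 7.2 mL → factor 7.2/1.2 = 6
Product of known-step factors = 1.536 × 10^5
Overall factor = 5.00 × 10^6 cells/mL / (2.17 cells/mL) = 2.3041 × 10^6
Step-1 factor = 2.3041 × 10^6 / 1.536 × 10^5 = 15.001
v = 1875 μL / 15.001 = 125 μL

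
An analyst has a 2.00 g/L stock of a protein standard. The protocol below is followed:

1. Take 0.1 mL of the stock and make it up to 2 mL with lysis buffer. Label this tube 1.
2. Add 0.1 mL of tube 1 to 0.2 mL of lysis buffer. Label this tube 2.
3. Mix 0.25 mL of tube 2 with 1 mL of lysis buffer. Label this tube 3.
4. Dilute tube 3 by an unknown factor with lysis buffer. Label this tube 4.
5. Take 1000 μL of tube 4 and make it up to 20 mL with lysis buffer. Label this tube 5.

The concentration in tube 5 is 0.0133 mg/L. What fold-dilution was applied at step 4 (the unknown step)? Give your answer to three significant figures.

25.1-fold

Step 1: 0.1 mL brought to 2 mL → factor 2/0.1 = 20
Step 2: 0.1 mL + 0.2 mL = 0.3 mL total → factor 0.3/0.1 = 3
Step 3: 0.25 mL + 1 mL = 1.25 mL total → factor 1.25/0.25 = 5
Step 4: unknown factor x
Step 5: 1000 μL brought to 20 mL → factor 20000/1000 = 20
Product of known-step factors = 6000
Overall factor = 2.00 g/L / (0.0133 mg/L) = 1.5038 × 10^5
x = 1.5038 × 10^5 / 6000 = 25.1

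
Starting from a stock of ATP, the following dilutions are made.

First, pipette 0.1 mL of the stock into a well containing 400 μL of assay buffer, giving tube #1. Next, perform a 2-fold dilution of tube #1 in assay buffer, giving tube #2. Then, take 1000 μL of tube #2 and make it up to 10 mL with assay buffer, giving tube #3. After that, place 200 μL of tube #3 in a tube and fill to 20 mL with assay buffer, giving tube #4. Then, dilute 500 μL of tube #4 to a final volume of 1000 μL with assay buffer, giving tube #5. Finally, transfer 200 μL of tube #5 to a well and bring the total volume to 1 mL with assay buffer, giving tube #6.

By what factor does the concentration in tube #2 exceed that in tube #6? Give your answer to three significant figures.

Step 1: 0.1 mL + 400 μL = 0.5 mL total → factor 0.5/0.1 = 5
Step 2: 2-fold → factor 2
Step 3: 1000 μL brought to 10 mL → factor 10000/1000 = 10
Step 4: 200 μL brought to 20 mL → factor 20000/200 = 100
Step 5: 500 μL brought to 1000 μL → factor 1000/500 = 2
Step 6: 200 μL brought to 1 mL → factor 1000/200 = 5
Dilution factor to tube #2 = 10; to tube #6 = 1 × 10^5
[tube #2]/[tube #6] = (factor to tube #6)/(factor to tube #2) = 1 × 10^5/10 = 1.00 × 10^4

1.00 × 10^4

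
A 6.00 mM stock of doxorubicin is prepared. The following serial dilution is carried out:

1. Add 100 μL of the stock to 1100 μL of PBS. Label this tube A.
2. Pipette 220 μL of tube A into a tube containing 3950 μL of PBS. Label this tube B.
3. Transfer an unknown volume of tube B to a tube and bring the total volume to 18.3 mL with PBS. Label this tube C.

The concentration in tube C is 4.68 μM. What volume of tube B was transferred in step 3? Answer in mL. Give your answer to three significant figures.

Step 1: 100 μL + 1100 μL = 1200 μL total → factor 1200/100 = 12
Step 2: 220 μL + 3950 μL = 4170 μL total → factor 4170/220 = 18.955
Step 3: v brought to 18.3 mL → factor = 18.3 mL/v
Product of known-step factors = 227.45
Overall factor = 6.00 mM / (4.68 μM) = 1282.1
Step-3 factor = 1282.1 / 227.45 = 5.6365
v = 18.3 mL / 5.6365 = 3.25 mL

3.25 mL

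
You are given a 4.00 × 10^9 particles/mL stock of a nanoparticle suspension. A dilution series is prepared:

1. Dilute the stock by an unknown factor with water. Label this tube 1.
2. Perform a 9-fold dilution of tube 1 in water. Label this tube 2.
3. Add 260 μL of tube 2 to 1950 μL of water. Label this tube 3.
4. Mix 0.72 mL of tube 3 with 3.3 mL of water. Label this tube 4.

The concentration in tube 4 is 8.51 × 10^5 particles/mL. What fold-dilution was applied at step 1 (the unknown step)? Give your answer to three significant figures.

Step 1: unknown factor x
Step 2: 9-fold → factor 9
Step 3: 260 μL + 1950 μL = 2210 μL total → factor 2210/260 = 8.5
Step 4: 0.72 mL + 3.3 mL = 4.02 mL total → factor 4.02/0.72 = 5.5833
Product of known-step factors = 427.12
Overall factor = 4.00 × 10^9 particles/mL / (8.51 × 10^5 particles/mL) = 4700.4
x = 4700.4 / 427.12 = 11.0

11.0-fold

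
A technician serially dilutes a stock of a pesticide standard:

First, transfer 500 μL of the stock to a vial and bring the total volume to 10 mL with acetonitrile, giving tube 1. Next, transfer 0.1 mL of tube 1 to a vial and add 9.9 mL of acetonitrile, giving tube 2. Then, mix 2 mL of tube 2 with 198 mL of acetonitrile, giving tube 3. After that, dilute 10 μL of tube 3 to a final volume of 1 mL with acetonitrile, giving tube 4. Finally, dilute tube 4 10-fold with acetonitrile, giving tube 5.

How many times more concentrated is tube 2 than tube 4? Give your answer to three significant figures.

Step 1: 500 μL brought to 10 mL → factor 10000/500 = 20
Step 2: 0.1 mL + 9.9 mL = 10 mL total → factor 10/0.1 = 100
Step 3: 2 mL + 198 mL = 200 mL total → factor 200/2 = 100
Step 4: 10 μL brought to 1 mL → factor 1000/10 = 100
Dilution factor to tube 2 = 2000; to tube 4 = 2 × 10^7
[tube 2]/[tube 4] = (factor to tube 4)/(factor to tube 2) = 2 × 10^7/2000 = 1.00 × 10^4

1.00 × 10^4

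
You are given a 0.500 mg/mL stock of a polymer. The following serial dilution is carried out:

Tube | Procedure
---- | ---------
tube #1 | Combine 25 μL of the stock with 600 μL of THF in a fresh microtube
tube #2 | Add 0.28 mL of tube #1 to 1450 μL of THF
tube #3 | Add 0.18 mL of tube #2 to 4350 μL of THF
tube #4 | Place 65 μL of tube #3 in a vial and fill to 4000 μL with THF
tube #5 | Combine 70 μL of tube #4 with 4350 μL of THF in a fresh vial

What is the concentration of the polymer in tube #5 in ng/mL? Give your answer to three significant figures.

0.0331 ng/mL

Step 1: 25 μL + 600 μL = 625 μL total → factor 625/25 = 25
Step 2: 0.28 mL + 1450 μL = 1.73 mL total → factor 1.73/0.28 = 6.1786
Step 3: 0.18 mL + 4350 μL = 4.53 mL total → factor 4.53/0.18 = 25.167
Step 4: 65 μL brought to 4000 μL → factor 4000/65 = 61.538
Step 5: 70 μL + 4350 μL = 4420 μL total → factor 4420/70 = 63.143
Overall dilution factor = 25 × 6.1786 × 25.167 × 61.538 × 63.143 = 1.5105 × 10^7
Final = 0.500 mg/mL / 1.5105 × 10^7 = 3.310 × 10^-8 mg/mL = 0.0331 ng/mL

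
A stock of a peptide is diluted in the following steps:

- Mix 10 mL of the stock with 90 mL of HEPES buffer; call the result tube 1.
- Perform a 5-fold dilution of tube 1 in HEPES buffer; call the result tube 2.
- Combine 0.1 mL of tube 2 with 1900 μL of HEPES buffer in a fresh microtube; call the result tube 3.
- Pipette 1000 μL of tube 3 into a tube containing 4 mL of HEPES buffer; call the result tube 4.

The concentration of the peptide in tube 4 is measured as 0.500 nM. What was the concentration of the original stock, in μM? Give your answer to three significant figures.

2.50 μM

Step 1: 10 mL + 90 mL = 100 mL total → factor 100/10 = 10
Step 2: 5-fold → factor 5
Step 3: 0.1 mL + 1900 μL = 2 mL total → factor 2/0.1 = 20
Step 4: 1000 μL + 4 mL = 5000 μL total → factor 5000/1000 = 5
Overall dilution factor = 10 × 5 × 20 × 5 = 5000
Stock = 0.500 nM × 5000 = 2500 nM = 2.50 μM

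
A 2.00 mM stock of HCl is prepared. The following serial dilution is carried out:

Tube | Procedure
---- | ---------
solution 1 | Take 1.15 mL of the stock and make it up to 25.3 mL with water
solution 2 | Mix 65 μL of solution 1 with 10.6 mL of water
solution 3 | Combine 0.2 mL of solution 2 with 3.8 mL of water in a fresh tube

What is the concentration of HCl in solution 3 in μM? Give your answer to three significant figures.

Step 1: 1.15 mL brought to 25.3 mL → factor 25.3/1.15 = 22
Step 2: 65 μL + 10.6 mL = 10665 μL total → factor 10665/65 = 164.08
Step 3: 0.2 mL + 3.8 mL = 4 mL total → factor 4/0.2 = 20
Overall dilution factor = 22 × 164.08 × 20 = 72194
Final = 2.00 mM / 72194 = 2.770 × 10^-5 mM = 0.0277 μM

0.0277 μM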